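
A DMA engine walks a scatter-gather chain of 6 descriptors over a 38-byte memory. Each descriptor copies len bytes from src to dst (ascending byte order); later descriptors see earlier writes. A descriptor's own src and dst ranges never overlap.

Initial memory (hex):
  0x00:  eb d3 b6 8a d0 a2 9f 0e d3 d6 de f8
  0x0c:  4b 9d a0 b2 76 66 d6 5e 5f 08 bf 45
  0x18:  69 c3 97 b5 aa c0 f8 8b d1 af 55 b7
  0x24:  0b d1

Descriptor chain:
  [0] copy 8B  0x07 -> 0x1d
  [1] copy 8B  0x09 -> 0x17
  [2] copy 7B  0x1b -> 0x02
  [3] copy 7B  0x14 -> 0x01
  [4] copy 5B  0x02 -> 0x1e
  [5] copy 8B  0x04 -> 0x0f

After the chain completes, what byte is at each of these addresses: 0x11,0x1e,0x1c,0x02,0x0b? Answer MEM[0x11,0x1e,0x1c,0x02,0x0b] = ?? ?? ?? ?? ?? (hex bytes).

[0] 0x07->0x1d len=8 : 0e d3 d6 de f8 4b 9d a0
[1] 0x09->0x17 len=8 : d6 de f8 4b 9d a0 b2 76
[2] 0x1b->0x02 len=7 : 9d a0 b2 76 d6 de f8
[3] 0x14->0x01 len=7 : 5f 08 bf d6 de f8 4b
[4] 0x02->0x1e len=5 : 08 bf d6 de f8
[5] 0x04->0x0f len=8 : d6 de f8 4b f8 d6 de f8
query mem[0x11]=0xf8, mem[0x1e]=0x08, mem[0x1c]=0xa0, mem[0x02]=0x08, mem[0x0b]=0xf8

MEM[0x11,0x1e,0x1c,0x02,0x0b] = f8 08 a0 08 f8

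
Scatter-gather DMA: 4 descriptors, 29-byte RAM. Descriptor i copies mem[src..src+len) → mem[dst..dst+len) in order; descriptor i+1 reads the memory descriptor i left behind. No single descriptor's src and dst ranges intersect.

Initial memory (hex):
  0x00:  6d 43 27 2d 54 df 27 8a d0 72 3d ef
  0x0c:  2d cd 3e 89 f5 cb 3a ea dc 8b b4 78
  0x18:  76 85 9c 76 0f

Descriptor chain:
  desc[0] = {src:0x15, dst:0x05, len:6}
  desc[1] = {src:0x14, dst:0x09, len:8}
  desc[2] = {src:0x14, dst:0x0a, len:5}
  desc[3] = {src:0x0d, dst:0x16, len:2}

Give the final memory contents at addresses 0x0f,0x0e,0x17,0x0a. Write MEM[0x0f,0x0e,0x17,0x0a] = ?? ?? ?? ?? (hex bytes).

MEM[0x0f,0x0e,0x17,0x0a] = 9c 76 76 dc

  after D0: wrote 6B at 0x05 = 8bb47876859c
  after D1: wrote 8B at 0x09 = dc8bb47876859c76
  after D2: wrote 5B at 0x0a = dc8bb47876
  after D3: wrote 2B at 0x16 = 7876
query mem[0x0f]=0x9c, mem[0x0e]=0x76, mem[0x17]=0x76, mem[0x0a]=0xdc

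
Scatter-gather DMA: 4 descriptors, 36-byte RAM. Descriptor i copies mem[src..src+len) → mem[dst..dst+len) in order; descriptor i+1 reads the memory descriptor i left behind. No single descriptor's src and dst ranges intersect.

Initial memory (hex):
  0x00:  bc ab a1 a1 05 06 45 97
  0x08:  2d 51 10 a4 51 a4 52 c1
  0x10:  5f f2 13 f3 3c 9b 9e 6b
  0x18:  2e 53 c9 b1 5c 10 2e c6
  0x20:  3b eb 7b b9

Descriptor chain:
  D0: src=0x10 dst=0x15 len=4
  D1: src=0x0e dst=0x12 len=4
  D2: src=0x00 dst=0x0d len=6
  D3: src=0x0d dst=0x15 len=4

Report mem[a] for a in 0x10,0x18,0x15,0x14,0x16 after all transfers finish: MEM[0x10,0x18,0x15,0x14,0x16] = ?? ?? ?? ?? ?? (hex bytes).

MEM[0x10,0x18,0x15,0x14,0x16] = a1 a1 bc 5f ab

#0 dst[0x15+4] := {0x5f,0xf2,0x13,0xf3}
#1 dst[0x12+4] := {0x52,0xc1,0x5f,0xf2}
#2 dst[0x0d+6] := {0xbc,0xab,0xa1,0xa1,0x05,0x06}
#3 dst[0x15+4] := {0xbc,0xab,0xa1,0xa1}
query mem[0x10]=0xa1, mem[0x18]=0xa1, mem[0x15]=0xbc, mem[0x14]=0x5f, mem[0x16]=0xab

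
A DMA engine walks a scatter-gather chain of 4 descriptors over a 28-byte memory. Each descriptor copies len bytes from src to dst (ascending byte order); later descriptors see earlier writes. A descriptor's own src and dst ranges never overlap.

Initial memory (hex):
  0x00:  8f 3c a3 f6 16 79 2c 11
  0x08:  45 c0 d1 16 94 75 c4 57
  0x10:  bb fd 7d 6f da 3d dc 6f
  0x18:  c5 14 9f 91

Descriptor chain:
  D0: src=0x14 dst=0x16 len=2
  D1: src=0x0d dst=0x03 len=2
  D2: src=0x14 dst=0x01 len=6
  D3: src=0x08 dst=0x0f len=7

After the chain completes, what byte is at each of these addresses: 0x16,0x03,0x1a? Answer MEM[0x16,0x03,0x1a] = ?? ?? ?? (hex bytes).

[0] 0x14->0x16 len=2 : da 3d
[1] 0x0d->0x03 len=2 : 75 c4
[2] 0x14->0x01 len=6 : da 3d da 3d c5 14
[3] 0x08->0x0f len=7 : 45 c0 d1 16 94 75 c4
query mem[0x16]=0xda, mem[0x03]=0xda, mem[0x1a]=0x9f

MEM[0x16,0x03,0x1a] = da da 9f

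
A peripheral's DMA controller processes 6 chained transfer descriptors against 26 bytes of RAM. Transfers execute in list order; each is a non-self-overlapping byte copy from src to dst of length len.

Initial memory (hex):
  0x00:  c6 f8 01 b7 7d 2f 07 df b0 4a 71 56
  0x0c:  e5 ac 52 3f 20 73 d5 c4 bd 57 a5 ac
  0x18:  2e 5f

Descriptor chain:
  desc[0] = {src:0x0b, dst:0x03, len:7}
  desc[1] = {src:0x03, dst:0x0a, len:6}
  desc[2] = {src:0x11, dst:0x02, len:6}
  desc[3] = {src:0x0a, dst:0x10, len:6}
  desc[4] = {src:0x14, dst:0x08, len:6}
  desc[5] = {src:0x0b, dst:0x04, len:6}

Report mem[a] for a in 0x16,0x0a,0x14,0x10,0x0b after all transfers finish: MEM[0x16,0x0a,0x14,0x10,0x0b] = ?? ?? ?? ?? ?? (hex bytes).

MEM[0x16,0x0a,0x14,0x10,0x0b] = a5 a5 3f 56 ac

#0 dst[0x03+7] := {0x56,0xe5,0xac,0x52,0x3f,0x20,0x73}
#1 dst[0x0a+6] := {0x56,0xe5,0xac,0x52,0x3f,0x20}
#2 dst[0x02+6] := {0x73,0xd5,0xc4,0xbd,0x57,0xa5}
#3 dst[0x10+6] := {0x56,0xe5,0xac,0x52,0x3f,0x20}
#4 dst[0x08+6] := {0x3f,0x20,0xa5,0xac,0x2e,0x5f}
#5 dst[0x04+6] := {0xac,0x2e,0x5f,0x3f,0x20,0x56}
query mem[0x16]=0xa5, mem[0x0a]=0xa5, mem[0x14]=0x3f, mem[0x10]=0x56, mem[0x0b]=0xac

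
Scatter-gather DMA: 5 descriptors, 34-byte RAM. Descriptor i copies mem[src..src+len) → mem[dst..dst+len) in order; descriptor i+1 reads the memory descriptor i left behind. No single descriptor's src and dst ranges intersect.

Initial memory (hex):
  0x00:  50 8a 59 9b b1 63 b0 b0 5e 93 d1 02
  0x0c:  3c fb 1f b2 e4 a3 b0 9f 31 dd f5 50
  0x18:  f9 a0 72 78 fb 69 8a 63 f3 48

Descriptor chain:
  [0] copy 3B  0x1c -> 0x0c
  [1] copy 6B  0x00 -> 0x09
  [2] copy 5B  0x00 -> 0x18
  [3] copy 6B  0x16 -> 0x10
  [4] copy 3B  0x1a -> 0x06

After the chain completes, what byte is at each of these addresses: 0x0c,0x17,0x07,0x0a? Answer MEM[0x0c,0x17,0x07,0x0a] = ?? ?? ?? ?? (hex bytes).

D0: mem[0x0c..0x0e] <- [fb 69 8a]
D1: mem[0x09..0x0e] <- [50 8a 59 9b b1 63]
D2: mem[0x18..0x1c] <- [50 8a 59 9b b1]
D3: mem[0x10..0x15] <- [f5 50 50 8a 59 9b]
D4: mem[0x06..0x08] <- [59 9b b1]
query mem[0x0c]=0x9b, mem[0x17]=0x50, mem[0x07]=0x9b, mem[0x0a]=0x8a

MEM[0x0c,0x17,0x07,0x0a] = 9b 50 9b 8a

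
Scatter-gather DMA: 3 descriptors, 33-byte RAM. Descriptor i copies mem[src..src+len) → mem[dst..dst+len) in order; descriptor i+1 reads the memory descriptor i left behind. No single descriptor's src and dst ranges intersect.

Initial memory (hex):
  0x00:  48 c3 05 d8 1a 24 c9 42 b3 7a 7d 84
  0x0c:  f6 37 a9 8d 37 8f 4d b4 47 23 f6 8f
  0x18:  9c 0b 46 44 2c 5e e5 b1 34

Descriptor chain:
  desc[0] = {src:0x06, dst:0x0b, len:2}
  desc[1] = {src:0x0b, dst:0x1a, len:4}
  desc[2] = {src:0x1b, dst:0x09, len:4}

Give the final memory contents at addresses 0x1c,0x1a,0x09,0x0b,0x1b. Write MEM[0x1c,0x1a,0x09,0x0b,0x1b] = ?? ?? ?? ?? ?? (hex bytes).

MEM[0x1c,0x1a,0x09,0x0b,0x1b] = 37 c9 42 a9 42

[0] 0x06->0x0b len=2 : c9 42
[1] 0x0b->0x1a len=4 : c9 42 37 a9
[2] 0x1b->0x09 len=4 : 42 37 a9 e5
query mem[0x1c]=0x37, mem[0x1a]=0xc9, mem[0x09]=0x42, mem[0x0b]=0xa9, mem[0x1b]=0x42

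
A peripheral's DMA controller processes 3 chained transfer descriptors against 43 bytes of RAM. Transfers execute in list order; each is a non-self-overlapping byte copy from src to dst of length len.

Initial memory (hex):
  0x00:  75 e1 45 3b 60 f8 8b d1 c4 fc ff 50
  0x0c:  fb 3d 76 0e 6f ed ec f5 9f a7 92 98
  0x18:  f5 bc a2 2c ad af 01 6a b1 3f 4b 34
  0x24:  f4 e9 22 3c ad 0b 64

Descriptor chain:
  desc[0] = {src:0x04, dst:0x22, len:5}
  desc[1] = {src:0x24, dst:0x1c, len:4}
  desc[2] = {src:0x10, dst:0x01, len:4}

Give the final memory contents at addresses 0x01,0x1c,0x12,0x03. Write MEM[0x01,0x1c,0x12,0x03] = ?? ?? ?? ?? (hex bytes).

#0 dst[0x22+5] := {0x60,0xf8,0x8b,0xd1,0xc4}
#1 dst[0x1c+4] := {0x8b,0xd1,0xc4,0x3c}
#2 dst[0x01+4] := {0x6f,0xed,0xec,0xf5}
query mem[0x01]=0x6f, mem[0x1c]=0x8b, mem[0x12]=0xec, mem[0x03]=0xec

MEM[0x01,0x1c,0x12,0x03] = 6f 8b ec ec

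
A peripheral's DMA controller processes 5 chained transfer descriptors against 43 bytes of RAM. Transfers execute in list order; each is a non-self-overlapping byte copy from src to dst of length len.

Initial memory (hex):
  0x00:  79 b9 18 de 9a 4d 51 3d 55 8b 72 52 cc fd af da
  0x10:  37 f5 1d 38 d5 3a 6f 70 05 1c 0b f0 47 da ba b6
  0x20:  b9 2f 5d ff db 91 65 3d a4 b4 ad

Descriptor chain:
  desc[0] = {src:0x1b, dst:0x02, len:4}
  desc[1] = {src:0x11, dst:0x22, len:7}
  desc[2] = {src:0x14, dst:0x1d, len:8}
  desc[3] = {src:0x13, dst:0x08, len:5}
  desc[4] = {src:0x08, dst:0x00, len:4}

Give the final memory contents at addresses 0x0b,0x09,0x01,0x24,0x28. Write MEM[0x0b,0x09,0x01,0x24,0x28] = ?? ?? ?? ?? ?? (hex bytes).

MEM[0x0b,0x09,0x01,0x24,0x28] = 6f d5 d5 f0 70

#0 dst[0x02+4] := {0xf0,0x47,0xda,0xba}
#1 dst[0x22+7] := {0xf5,0x1d,0x38,0xd5,0x3a,0x6f,0x70}
#2 dst[0x1d+8] := {0xd5,0x3a,0x6f,0x70,0x05,0x1c,0x0b,0xf0}
#3 dst[0x08+5] := {0x38,0xd5,0x3a,0x6f,0x70}
#4 dst[0x00+4] := {0x38,0xd5,0x3a,0x6f}
query mem[0x0b]=0x6f, mem[0x09]=0xd5, mem[0x01]=0xd5, mem[0x24]=0xf0, mem[0x28]=0x70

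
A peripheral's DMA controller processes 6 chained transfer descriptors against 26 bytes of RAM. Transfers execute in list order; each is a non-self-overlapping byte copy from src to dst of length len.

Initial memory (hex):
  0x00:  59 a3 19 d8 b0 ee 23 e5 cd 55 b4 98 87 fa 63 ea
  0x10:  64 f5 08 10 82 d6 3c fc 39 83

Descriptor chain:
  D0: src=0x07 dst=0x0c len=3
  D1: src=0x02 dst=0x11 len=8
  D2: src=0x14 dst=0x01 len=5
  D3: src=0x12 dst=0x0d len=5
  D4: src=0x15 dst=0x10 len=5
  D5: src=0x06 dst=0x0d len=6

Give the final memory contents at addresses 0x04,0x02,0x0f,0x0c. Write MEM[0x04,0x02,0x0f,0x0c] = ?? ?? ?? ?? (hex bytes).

MEM[0x04,0x02,0x0f,0x0c] = cd 23 cd e5

  after D0: wrote 3B at 0x0c = e5cd55
  after D1: wrote 8B at 0x11 = 19d8b0ee23e5cd55
  after D2: wrote 5B at 0x01 = ee23e5cd55
  after D3: wrote 5B at 0x0d = d8b0ee23e5
  after D4: wrote 5B at 0x10 = 23e5cd5583
  after D5: wrote 6B at 0x0d = 23e5cd55b498
query mem[0x04]=0xcd, mem[0x02]=0x23, mem[0x0f]=0xcd, mem[0x0c]=0xe5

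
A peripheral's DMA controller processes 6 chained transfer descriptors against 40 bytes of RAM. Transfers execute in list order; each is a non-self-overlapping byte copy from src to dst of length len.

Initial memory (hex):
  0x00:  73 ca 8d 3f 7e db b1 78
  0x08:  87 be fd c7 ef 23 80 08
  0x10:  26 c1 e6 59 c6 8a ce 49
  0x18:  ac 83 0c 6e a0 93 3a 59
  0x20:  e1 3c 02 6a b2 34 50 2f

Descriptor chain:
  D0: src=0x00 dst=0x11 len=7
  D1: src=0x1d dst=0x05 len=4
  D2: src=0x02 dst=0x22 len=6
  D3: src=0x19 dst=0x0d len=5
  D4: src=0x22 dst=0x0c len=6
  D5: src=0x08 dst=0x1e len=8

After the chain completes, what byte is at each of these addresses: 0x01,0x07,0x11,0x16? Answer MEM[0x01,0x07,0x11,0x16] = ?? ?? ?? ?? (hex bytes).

#0 dst[0x11+7] := {0x73,0xca,0x8d,0x3f,0x7e,0xdb,0xb1}
#1 dst[0x05+4] := {0x93,0x3a,0x59,0xe1}
#2 dst[0x22+6] := {0x8d,0x3f,0x7e,0x93,0x3a,0x59}
#3 dst[0x0d+5] := {0x83,0x0c,0x6e,0xa0,0x93}
#4 dst[0x0c+6] := {0x8d,0x3f,0x7e,0x93,0x3a,0x59}
#5 dst[0x1e+8] := {0xe1,0xbe,0xfd,0xc7,0x8d,0x3f,0x7e,0x93}
query mem[0x01]=0xca, mem[0x07]=0x59, mem[0x11]=0x59, mem[0x16]=0xdb

MEM[0x01,0x07,0x11,0x16] = ca 59 59 db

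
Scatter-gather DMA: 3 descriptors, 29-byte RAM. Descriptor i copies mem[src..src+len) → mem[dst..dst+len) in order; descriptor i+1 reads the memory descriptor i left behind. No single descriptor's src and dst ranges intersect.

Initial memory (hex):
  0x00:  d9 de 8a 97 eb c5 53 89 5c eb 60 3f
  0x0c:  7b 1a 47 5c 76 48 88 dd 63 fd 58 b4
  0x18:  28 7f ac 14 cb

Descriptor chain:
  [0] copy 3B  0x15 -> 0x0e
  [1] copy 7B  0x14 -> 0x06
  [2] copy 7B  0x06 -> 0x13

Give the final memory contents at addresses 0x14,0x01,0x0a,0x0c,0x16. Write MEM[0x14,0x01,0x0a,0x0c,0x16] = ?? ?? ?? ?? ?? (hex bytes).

  after D0: wrote 3B at 0x0e = fd58b4
  after D1: wrote 7B at 0x06 = 63fd58b4287fac
  after D2: wrote 7B at 0x13 = 63fd58b4287fac
query mem[0x14]=0xfd, mem[0x01]=0xde, mem[0x0a]=0x28, mem[0x0c]=0xac, mem[0x16]=0xb4

MEM[0x14,0x01,0x0a,0x0c,0x16] = fd de 28 ac b4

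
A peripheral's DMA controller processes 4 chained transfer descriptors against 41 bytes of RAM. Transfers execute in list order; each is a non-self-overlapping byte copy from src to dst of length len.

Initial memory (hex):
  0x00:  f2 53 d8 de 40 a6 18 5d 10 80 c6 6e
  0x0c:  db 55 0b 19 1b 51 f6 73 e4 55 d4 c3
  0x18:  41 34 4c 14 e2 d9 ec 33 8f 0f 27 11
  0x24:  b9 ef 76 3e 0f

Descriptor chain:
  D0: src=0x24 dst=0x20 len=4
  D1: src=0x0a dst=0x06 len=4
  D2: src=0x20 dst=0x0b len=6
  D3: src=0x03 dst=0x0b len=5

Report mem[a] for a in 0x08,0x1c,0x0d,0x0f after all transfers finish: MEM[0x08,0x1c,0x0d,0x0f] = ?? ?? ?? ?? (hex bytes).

D0: mem[0x20..0x23] <- [b9 ef 76 3e]
D1: mem[0x06..0x09] <- [c6 6e db 55]
D2: mem[0x0b..0x10] <- [b9 ef 76 3e b9 ef]
D3: mem[0x0b..0x0f] <- [de 40 a6 c6 6e]
query mem[0x08]=0xdb, mem[0x1c]=0xe2, mem[0x0d]=0xa6, mem[0x0f]=0x6e

MEM[0x08,0x1c,0x0d,0x0f] = db e2 a6 6e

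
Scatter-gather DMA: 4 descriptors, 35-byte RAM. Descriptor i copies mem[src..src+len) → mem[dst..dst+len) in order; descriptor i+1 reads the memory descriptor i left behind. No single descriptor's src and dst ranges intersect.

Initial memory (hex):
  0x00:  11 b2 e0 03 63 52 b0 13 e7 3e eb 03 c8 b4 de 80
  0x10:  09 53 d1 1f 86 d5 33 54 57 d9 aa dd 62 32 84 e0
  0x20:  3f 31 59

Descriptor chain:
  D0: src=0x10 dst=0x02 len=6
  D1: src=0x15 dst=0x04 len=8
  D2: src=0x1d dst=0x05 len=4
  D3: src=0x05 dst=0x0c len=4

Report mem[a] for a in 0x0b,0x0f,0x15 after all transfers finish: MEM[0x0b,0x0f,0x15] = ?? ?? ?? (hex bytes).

MEM[0x0b,0x0f,0x15] = 62 3f d5

#0 dst[0x02+6] := {0x09,0x53,0xd1,0x1f,0x86,0xd5}
#1 dst[0x04+8] := {0xd5,0x33,0x54,0x57,0xd9,0xaa,0xdd,0x62}
#2 dst[0x05+4] := {0x32,0x84,0xe0,0x3f}
#3 dst[0x0c+4] := {0x32,0x84,0xe0,0x3f}
query mem[0x0b]=0x62, mem[0x0f]=0x3f, mem[0x15]=0xd5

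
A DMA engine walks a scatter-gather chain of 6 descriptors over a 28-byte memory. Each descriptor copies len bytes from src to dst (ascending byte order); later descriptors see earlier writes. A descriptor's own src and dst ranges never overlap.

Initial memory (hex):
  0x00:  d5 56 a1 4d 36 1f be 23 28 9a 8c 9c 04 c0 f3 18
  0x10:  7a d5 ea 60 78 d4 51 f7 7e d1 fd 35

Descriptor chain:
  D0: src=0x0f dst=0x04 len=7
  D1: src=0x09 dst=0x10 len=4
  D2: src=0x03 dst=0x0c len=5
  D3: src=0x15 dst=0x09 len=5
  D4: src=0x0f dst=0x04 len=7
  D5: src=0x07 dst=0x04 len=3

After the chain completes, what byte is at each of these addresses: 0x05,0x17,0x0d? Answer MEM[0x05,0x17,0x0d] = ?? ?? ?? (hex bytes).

#0 dst[0x04+7] := {0x18,0x7a,0xd5,0xea,0x60,0x78,0xd4}
#1 dst[0x10+4] := {0x78,0xd4,0x9c,0x04}
#2 dst[0x0c+5] := {0x4d,0x18,0x7a,0xd5,0xea}
#3 dst[0x09+5] := {0xd4,0x51,0xf7,0x7e,0xd1}
#4 dst[0x04+7] := {0xd5,0xea,0xd4,0x9c,0x04,0x78,0xd4}
#5 dst[0x04+3] := {0x9c,0x04,0x78}
query mem[0x05]=0x04, mem[0x17]=0xf7, mem[0x0d]=0xd1

MEM[0x05,0x17,0x0d] = 04 f7 d1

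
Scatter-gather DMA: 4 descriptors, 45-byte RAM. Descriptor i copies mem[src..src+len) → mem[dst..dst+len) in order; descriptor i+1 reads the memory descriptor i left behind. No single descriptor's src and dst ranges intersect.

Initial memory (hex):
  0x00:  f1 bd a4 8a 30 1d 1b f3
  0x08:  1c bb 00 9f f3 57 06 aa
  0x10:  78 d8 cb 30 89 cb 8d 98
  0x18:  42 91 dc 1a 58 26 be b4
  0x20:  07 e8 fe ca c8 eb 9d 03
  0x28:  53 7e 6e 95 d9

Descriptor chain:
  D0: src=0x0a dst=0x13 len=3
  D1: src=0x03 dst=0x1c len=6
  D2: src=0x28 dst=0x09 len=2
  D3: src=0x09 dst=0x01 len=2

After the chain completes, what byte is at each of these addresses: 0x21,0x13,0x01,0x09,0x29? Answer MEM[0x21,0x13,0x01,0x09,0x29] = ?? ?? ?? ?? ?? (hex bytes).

[0] 0x0a->0x13 len=3 : 00 9f f3
[1] 0x03->0x1c len=6 : 8a 30 1d 1b f3 1c
[2] 0x28->0x09 len=2 : 53 7e
[3] 0x09->0x01 len=2 : 53 7e
query mem[0x21]=0x1c, mem[0x13]=0x00, mem[0x01]=0x53, mem[0x09]=0x53, mem[0x29]=0x7e

MEM[0x21,0x13,0x01,0x09,0x29] = 1c 00 53 53 7e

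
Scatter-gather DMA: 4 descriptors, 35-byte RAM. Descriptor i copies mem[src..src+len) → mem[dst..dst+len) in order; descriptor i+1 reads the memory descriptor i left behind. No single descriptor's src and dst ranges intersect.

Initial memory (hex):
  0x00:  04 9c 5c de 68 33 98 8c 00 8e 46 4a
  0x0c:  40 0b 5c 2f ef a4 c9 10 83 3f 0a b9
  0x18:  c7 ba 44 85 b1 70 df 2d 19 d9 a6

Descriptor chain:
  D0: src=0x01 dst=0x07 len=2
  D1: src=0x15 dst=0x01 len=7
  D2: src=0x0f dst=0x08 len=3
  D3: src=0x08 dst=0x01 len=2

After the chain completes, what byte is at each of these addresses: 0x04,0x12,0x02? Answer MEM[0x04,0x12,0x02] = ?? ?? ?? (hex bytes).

  after D0: wrote 2B at 0x07 = 9c5c
  after D1: wrote 7B at 0x01 = 3f0ab9c7ba4485
  after D2: wrote 3B at 0x08 = 2fefa4
  after D3: wrote 2B at 0x01 = 2fef
query mem[0x04]=0xc7, mem[0x12]=0xc9, mem[0x02]=0xef

MEM[0x04,0x12,0x02] = c7 c9 ef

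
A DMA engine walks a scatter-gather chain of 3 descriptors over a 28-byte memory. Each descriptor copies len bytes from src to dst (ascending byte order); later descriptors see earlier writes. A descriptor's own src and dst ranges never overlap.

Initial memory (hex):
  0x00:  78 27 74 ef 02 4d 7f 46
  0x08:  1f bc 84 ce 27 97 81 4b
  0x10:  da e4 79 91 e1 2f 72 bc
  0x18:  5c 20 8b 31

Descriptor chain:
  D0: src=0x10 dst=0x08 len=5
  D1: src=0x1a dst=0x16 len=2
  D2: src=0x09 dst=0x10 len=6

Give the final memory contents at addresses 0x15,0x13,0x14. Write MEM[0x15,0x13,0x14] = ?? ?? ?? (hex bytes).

[0] 0x10->0x08 len=5 : da e4 79 91 e1
[1] 0x1a->0x16 len=2 : 8b 31
[2] 0x09->0x10 len=6 : e4 79 91 e1 97 81
query mem[0x15]=0x81, mem[0x13]=0xe1, mem[0x14]=0x97

MEM[0x15,0x13,0x14] = 81 e1 97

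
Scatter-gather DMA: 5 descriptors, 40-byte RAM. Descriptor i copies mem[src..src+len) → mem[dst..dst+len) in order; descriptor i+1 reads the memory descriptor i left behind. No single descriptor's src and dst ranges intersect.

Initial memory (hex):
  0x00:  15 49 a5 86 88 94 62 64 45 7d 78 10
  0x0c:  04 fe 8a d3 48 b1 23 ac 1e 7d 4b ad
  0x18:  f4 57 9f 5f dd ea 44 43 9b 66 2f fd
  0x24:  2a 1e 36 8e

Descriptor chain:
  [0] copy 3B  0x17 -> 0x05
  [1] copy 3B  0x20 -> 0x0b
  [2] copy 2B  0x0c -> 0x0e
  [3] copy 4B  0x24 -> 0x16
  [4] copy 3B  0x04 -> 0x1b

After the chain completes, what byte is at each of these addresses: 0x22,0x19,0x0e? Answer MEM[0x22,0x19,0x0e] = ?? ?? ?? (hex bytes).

MEM[0x22,0x19,0x0e] = 2f 8e 66

#0 dst[0x05+3] := {0xad,0xf4,0x57}
#1 dst[0x0b+3] := {0x9b,0x66,0x2f}
#2 dst[0x0e+2] := {0x66,0x2f}
#3 dst[0x16+4] := {0x2a,0x1e,0x36,0x8e}
#4 dst[0x1b+3] := {0x88,0xad,0xf4}
query mem[0x22]=0x2f, mem[0x19]=0x8e, mem[0x0e]=0x66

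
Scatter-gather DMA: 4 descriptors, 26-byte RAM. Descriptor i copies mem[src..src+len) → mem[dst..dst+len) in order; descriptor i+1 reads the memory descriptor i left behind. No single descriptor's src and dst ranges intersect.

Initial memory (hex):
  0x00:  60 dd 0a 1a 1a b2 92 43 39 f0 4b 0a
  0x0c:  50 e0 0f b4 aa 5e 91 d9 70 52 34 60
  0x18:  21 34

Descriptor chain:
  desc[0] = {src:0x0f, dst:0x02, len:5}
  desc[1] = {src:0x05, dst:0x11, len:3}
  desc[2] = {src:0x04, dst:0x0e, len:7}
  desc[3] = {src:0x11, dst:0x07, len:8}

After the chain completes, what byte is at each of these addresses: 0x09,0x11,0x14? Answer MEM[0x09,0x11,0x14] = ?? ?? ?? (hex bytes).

MEM[0x09,0x11,0x14] = f0 43 4b

[0] 0x0f->0x02 len=5 : b4 aa 5e 91 d9
[1] 0x05->0x11 len=3 : 91 d9 43
[2] 0x04->0x0e len=7 : 5e 91 d9 43 39 f0 4b
[3] 0x11->0x07 len=8 : 43 39 f0 4b 52 34 60 21
query mem[0x09]=0xf0, mem[0x11]=0x43, mem[0x14]=0x4b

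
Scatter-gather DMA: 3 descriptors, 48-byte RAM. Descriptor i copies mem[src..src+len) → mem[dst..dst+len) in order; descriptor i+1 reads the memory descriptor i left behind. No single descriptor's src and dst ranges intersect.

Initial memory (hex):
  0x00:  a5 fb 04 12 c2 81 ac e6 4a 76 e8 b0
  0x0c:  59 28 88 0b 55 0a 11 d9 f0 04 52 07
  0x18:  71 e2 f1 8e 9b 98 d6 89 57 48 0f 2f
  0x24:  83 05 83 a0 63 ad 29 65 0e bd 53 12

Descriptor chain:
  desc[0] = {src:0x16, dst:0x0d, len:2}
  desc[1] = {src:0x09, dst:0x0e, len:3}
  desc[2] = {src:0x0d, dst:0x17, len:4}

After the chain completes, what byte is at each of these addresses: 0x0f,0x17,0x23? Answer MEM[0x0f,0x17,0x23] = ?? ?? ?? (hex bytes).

#0 dst[0x0d+2] := {0x52,0x07}
#1 dst[0x0e+3] := {0x76,0xe8,0xb0}
#2 dst[0x17+4] := {0x52,0x76,0xe8,0xb0}
query mem[0x0f]=0xe8, mem[0x17]=0x52, mem[0x23]=0x2f

MEM[0x0f,0x17,0x23] = e8 52 2f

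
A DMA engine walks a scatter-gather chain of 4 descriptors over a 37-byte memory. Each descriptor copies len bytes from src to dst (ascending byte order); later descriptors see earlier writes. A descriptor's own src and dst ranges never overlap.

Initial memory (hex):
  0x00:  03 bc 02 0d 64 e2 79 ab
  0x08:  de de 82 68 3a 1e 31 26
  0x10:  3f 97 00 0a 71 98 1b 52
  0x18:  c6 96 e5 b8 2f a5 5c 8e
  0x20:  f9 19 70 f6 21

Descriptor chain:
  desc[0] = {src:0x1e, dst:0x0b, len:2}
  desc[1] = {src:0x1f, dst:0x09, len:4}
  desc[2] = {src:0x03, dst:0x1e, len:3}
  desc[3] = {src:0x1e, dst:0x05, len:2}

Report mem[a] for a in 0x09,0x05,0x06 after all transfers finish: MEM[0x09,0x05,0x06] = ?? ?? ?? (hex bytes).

D0: mem[0x0b..0x0c] <- [5c 8e]
D1: mem[0x09..0x0c] <- [8e f9 19 70]
D2: mem[0x1e..0x20] <- [0d 64 e2]
D3: mem[0x05..0x06] <- [0d 64]
query mem[0x09]=0x8e, mem[0x05]=0x0d, mem[0x06]=0x64

MEM[0x09,0x05,0x06] = 8e 0d 64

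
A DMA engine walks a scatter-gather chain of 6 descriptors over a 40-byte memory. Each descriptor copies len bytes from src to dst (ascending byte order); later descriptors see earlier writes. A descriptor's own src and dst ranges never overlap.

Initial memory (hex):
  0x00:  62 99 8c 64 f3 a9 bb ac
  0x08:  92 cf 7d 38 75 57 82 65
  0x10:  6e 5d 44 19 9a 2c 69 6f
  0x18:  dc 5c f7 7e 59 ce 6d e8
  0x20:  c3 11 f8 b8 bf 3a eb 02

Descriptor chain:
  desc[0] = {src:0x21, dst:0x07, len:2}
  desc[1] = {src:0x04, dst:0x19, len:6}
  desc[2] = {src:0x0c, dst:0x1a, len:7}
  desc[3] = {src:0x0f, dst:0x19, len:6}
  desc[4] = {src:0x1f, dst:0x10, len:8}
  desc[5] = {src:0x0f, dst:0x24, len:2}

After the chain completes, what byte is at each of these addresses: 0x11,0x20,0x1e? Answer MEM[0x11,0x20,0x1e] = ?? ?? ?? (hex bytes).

[0] 0x21->0x07 len=2 : 11 f8
[1] 0x04->0x19 len=6 : f3 a9 bb 11 f8 cf
[2] 0x0c->0x1a len=7 : 75 57 82 65 6e 5d 44
[3] 0x0f->0x19 len=6 : 65 6e 5d 44 19 9a
[4] 0x1f->0x10 len=8 : 5d 44 11 f8 b8 bf 3a eb
[5] 0x0f->0x24 len=2 : 65 5d
query mem[0x11]=0x44, mem[0x20]=0x44, mem[0x1e]=0x9a

MEM[0x11,0x20,0x1e] = 44 44 9a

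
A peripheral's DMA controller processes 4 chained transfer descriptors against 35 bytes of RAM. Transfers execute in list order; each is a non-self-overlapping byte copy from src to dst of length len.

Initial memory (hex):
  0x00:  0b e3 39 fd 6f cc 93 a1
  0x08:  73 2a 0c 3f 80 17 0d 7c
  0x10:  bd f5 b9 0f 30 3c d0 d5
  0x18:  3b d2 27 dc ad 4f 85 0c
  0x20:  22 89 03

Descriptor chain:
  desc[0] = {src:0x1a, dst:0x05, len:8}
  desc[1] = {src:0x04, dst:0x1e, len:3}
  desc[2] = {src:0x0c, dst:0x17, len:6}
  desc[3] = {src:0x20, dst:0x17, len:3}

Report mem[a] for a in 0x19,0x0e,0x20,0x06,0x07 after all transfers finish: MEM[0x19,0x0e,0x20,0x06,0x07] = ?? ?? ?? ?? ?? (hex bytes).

[0] 0x1a->0x05 len=8 : 27 dc ad 4f 85 0c 22 89
[1] 0x04->0x1e len=3 : 6f 27 dc
[2] 0x0c->0x17 len=6 : 89 17 0d 7c bd f5
[3] 0x20->0x17 len=3 : dc 89 03
query mem[0x19]=0x03, mem[0x0e]=0x0d, mem[0x20]=0xdc, mem[0x06]=0xdc, mem[0x07]=0xad

MEM[0x19,0x0e,0x20,0x06,0x07] = 03 0d dc dc ad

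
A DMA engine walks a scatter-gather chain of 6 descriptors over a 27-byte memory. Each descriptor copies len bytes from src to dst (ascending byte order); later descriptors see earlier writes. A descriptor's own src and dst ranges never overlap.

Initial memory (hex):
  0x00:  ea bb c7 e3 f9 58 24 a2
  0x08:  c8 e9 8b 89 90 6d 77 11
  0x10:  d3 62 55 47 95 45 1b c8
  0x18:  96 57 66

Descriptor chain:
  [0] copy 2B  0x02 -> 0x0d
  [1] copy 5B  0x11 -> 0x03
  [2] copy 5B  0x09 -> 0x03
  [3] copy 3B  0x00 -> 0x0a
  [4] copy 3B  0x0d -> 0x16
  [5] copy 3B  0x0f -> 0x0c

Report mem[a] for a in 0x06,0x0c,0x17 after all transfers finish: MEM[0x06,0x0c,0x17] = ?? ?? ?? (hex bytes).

#0 dst[0x0d+2] := {0xc7,0xe3}
#1 dst[0x03+5] := {0x62,0x55,0x47,0x95,0x45}
#2 dst[0x03+5] := {0xe9,0x8b,0x89,0x90,0xc7}
#3 dst[0x0a+3] := {0xea,0xbb,0xc7}
#4 dst[0x16+3] := {0xc7,0xe3,0x11}
#5 dst[0x0c+3] := {0x11,0xd3,0x62}
query mem[0x06]=0x90, mem[0x0c]=0x11, mem[0x17]=0xe3

MEM[0x06,0x0c,0x17] = 90 11 e3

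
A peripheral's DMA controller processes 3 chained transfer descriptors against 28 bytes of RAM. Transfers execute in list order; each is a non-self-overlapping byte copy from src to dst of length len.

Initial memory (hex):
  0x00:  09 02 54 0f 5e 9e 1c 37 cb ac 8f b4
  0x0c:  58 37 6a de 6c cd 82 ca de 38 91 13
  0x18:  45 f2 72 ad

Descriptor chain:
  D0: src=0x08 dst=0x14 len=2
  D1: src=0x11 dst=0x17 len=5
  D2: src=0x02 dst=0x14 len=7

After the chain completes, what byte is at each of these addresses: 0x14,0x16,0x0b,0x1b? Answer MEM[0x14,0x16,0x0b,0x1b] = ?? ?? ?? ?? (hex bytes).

MEM[0x14,0x16,0x0b,0x1b] = 54 5e b4 ac

  after D0: wrote 2B at 0x14 = cbac
  after D1: wrote 5B at 0x17 = cd82cacbac
  after D2: wrote 7B at 0x14 = 540f5e9e1c37cb
query mem[0x14]=0x54, mem[0x16]=0x5e, mem[0x0b]=0xb4, mem[0x1b]=0xac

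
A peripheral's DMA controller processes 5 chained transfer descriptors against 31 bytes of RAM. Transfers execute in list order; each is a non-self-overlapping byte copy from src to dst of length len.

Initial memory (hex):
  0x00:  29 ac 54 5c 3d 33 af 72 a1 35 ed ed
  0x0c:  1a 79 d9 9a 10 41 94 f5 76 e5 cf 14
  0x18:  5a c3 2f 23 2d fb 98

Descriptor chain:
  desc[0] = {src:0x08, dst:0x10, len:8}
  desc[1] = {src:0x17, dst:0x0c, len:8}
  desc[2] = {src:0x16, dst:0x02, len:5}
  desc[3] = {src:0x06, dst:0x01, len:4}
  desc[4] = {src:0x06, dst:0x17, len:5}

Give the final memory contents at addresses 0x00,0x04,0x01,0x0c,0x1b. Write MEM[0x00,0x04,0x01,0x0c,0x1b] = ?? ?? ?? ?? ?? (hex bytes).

#0 dst[0x10+8] := {0xa1,0x35,0xed,0xed,0x1a,0x79,0xd9,0x9a}
#1 dst[0x0c+8] := {0x9a,0x5a,0xc3,0x2f,0x23,0x2d,0xfb,0x98}
#2 dst[0x02+5] := {0xd9,0x9a,0x5a,0xc3,0x2f}
#3 dst[0x01+4] := {0x2f,0x72,0xa1,0x35}
#4 dst[0x17+5] := {0x2f,0x72,0xa1,0x35,0xed}
query mem[0x00]=0x29, mem[0x04]=0x35, mem[0x01]=0x2f, mem[0x0c]=0x9a, mem[0x1b]=0xed

MEM[0x00,0x04,0x01,0x0c,0x1b] = 29 35 2f 9a ed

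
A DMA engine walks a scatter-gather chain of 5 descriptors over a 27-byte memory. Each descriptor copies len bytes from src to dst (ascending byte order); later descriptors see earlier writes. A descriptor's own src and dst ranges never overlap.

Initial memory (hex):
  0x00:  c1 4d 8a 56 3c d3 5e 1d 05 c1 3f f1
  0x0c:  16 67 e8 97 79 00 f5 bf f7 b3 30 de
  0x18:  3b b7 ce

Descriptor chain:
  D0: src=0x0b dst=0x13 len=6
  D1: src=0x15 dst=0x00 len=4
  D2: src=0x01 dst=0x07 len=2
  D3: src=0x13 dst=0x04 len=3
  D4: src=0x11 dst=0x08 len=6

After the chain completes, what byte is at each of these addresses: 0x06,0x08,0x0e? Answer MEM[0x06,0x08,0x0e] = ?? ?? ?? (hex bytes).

MEM[0x06,0x08,0x0e] = 67 00 e8

D0: mem[0x13..0x18] <- [f1 16 67 e8 97 79]
D1: mem[0x00..0x03] <- [67 e8 97 79]
D2: mem[0x07..0x08] <- [e8 97]
D3: mem[0x04..0x06] <- [f1 16 67]
D4: mem[0x08..0x0d] <- [00 f5 f1 16 67 e8]
query mem[0x06]=0x67, mem[0x08]=0x00, mem[0x0e]=0xe8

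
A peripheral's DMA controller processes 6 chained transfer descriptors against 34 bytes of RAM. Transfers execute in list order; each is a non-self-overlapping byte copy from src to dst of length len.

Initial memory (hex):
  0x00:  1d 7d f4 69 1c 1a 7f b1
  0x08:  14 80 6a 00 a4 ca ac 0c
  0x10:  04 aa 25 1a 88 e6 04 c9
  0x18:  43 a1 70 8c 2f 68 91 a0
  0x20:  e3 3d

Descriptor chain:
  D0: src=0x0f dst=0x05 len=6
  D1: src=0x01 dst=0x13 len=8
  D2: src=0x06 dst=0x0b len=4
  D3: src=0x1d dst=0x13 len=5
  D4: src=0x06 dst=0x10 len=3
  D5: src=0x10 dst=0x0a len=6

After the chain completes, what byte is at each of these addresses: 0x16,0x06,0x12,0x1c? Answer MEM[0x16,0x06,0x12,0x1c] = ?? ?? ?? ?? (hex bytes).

  after D0: wrote 6B at 0x05 = 0c04aa251a88
  after D1: wrote 8B at 0x13 = 7df4691c0c04aa25
  after D2: wrote 4B at 0x0b = 04aa251a
  after D3: wrote 5B at 0x13 = 6891a0e33d
  after D4: wrote 3B at 0x10 = 04aa25
  after D5: wrote 6B at 0x0a = 04aa256891a0
query mem[0x16]=0xe3, mem[0x06]=0x04, mem[0x12]=0x25, mem[0x1c]=0x2f

MEM[0x16,0x06,0x12,0x1c] = e3 04 25 2f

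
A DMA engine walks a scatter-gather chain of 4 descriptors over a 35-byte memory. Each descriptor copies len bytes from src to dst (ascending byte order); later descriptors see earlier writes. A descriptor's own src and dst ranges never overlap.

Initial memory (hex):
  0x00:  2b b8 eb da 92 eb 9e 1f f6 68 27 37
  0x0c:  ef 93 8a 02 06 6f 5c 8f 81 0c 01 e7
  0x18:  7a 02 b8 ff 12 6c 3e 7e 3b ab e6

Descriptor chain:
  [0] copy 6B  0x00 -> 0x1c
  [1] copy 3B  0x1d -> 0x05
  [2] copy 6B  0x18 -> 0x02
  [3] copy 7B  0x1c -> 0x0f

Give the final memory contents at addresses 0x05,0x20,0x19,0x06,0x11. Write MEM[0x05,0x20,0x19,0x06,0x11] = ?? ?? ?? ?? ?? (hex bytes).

MEM[0x05,0x20,0x19,0x06,0x11] = ff 92 02 2b eb

  after D0: wrote 6B at 0x1c = 2bb8ebda92eb
  after D1: wrote 3B at 0x05 = b8ebda
  after D2: wrote 6B at 0x02 = 7a02b8ff2bb8
  after D3: wrote 7B at 0x0f = 2bb8ebda92ebe6
query mem[0x05]=0xff, mem[0x20]=0x92, mem[0x19]=0x02, mem[0x06]=0x2b, mem[0x11]=0xeb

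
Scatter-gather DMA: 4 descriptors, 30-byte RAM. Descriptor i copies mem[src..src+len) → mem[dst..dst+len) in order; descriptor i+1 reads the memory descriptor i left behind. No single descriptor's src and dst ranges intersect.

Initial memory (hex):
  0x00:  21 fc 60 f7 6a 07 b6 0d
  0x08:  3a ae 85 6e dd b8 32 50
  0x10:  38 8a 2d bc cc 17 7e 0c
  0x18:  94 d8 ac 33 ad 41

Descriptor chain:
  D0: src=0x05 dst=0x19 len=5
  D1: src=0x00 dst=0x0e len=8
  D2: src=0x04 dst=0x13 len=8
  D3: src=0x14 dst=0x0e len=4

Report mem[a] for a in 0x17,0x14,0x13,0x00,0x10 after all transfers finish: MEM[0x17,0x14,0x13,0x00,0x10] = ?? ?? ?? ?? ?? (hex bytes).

  after D0: wrote 5B at 0x19 = 07b60d3aae
  after D1: wrote 8B at 0x0e = 21fc60f76a07b60d
  after D2: wrote 8B at 0x13 = 6a07b60d3aae856e
  after D3: wrote 4B at 0x0e = 07b60d3a
query mem[0x17]=0x3a, mem[0x14]=0x07, mem[0x13]=0x6a, mem[0x00]=0x21, mem[0x10]=0x0d

MEM[0x17,0x14,0x13,0x00,0x10] = 3a 07 6a 21 0d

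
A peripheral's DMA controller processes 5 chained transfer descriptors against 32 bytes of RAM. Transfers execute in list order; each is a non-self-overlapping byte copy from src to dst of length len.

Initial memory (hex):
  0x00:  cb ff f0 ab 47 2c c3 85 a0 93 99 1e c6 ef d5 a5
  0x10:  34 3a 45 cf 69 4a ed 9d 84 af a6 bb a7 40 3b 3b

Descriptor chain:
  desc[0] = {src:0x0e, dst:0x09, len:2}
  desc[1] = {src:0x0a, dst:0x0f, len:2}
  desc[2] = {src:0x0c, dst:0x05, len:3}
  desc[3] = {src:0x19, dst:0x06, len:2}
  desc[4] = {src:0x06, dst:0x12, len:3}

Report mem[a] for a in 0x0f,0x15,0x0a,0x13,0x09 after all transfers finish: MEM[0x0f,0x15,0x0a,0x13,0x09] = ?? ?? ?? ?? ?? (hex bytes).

#0 dst[0x09+2] := {0xd5,0xa5}
#1 dst[0x0f+2] := {0xa5,0x1e}
#2 dst[0x05+3] := {0xc6,0xef,0xd5}
#3 dst[0x06+2] := {0xaf,0xa6}
#4 dst[0x12+3] := {0xaf,0xa6,0xa0}
query mem[0x0f]=0xa5, mem[0x15]=0x4a, mem[0x0a]=0xa5, mem[0x13]=0xa6, mem[0x09]=0xd5

MEM[0x0f,0x15,0x0a,0x13,0x09] = a5 4a a5 a6 d5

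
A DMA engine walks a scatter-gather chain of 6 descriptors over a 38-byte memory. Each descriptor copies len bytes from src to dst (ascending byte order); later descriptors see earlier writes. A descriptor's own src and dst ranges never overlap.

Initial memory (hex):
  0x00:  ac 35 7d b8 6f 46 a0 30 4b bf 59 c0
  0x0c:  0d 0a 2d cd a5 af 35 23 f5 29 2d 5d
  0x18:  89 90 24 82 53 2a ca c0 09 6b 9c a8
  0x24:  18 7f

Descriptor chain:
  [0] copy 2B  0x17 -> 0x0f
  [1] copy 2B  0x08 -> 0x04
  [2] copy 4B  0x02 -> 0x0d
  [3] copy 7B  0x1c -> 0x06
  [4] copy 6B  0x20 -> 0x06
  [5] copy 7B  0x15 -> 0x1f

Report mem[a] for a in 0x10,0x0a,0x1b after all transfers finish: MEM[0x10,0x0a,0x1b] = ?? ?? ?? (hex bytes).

[0] 0x17->0x0f len=2 : 5d 89
[1] 0x08->0x04 len=2 : 4b bf
[2] 0x02->0x0d len=4 : 7d b8 4b bf
[3] 0x1c->0x06 len=7 : 53 2a ca c0 09 6b 9c
[4] 0x20->0x06 len=6 : 09 6b 9c a8 18 7f
[5] 0x15->0x1f len=7 : 29 2d 5d 89 90 24 82
query mem[0x10]=0xbf, mem[0x0a]=0x18, mem[0x1b]=0x82

MEM[0x10,0x0a,0x1b] = bf 18 82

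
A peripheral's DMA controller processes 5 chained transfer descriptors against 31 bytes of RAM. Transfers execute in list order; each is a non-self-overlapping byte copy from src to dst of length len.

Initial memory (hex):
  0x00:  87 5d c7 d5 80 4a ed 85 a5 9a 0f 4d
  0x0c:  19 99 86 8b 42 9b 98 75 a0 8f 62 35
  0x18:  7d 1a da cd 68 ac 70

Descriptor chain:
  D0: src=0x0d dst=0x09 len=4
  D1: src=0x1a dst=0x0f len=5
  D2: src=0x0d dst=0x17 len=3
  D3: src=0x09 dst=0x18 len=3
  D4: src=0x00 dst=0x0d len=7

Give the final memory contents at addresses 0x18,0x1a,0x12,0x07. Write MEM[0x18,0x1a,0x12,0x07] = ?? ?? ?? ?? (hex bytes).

MEM[0x18,0x1a,0x12,0x07] = 99 8b 4a 85

#0 dst[0x09+4] := {0x99,0x86,0x8b,0x42}
#1 dst[0x0f+5] := {0xda,0xcd,0x68,0xac,0x70}
#2 dst[0x17+3] := {0x99,0x86,0xda}
#3 dst[0x18+3] := {0x99,0x86,0x8b}
#4 dst[0x0d+7] := {0x87,0x5d,0xc7,0xd5,0x80,0x4a,0xed}
query mem[0x18]=0x99, mem[0x1a]=0x8b, mem[0x12]=0x4a, mem[0x07]=0x85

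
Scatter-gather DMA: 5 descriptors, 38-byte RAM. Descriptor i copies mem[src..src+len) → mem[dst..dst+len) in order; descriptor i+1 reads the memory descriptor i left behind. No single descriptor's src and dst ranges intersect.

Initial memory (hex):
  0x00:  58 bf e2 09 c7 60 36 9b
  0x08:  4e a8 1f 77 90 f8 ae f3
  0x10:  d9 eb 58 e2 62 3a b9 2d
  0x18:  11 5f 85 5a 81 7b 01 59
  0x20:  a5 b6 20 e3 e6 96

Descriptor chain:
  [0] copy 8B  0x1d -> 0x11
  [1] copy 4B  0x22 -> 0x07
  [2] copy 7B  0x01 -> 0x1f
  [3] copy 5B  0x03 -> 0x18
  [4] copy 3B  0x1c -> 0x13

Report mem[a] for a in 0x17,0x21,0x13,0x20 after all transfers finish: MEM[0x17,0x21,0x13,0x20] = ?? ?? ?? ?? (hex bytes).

MEM[0x17,0x21,0x13,0x20] = e3 09 20 e2

[0] 0x1d->0x11 len=8 : 7b 01 59 a5 b6 20 e3 e6
[1] 0x22->0x07 len=4 : 20 e3 e6 96
[2] 0x01->0x1f len=7 : bf e2 09 c7 60 36 20
[3] 0x03->0x18 len=5 : 09 c7 60 36 20
[4] 0x1c->0x13 len=3 : 20 7b 01
query mem[0x17]=0xe3, mem[0x21]=0x09, mem[0x13]=0x20, mem[0x20]=0xe2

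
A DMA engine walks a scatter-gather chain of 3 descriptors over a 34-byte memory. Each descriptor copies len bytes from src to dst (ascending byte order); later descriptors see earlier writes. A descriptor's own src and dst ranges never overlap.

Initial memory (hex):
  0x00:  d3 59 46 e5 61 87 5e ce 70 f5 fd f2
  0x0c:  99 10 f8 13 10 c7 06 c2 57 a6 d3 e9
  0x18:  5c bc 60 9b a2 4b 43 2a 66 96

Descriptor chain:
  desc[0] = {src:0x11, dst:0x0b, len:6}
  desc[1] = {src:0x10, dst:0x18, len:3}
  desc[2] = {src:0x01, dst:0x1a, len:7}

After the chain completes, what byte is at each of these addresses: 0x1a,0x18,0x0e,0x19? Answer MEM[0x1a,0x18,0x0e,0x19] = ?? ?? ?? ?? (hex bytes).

MEM[0x1a,0x18,0x0e,0x19] = 59 d3 57 c7

D0: mem[0x0b..0x10] <- [c7 06 c2 57 a6 d3]
D1: mem[0x18..0x1a] <- [d3 c7 06]
D2: mem[0x1a..0x20] <- [59 46 e5 61 87 5e ce]
query mem[0x1a]=0x59, mem[0x18]=0xd3, mem[0x0e]=0x57, mem[0x19]=0xc7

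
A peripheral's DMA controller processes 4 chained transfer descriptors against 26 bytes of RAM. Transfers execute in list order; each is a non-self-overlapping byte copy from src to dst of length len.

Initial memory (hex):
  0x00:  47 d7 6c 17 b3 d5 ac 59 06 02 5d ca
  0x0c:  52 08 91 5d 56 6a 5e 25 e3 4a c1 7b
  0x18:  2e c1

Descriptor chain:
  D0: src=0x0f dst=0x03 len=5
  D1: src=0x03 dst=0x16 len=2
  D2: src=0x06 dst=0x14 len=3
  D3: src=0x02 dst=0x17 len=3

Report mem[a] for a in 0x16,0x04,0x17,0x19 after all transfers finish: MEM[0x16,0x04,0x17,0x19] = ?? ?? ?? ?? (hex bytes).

  after D0: wrote 5B at 0x03 = 5d566a5e25
  after D1: wrote 2B at 0x16 = 5d56
  after D2: wrote 3B at 0x14 = 5e2506
  after D3: wrote 3B at 0x17 = 6c5d56
query mem[0x16]=0x06, mem[0x04]=0x56, mem[0x17]=0x6c, mem[0x19]=0x56

MEM[0x16,0x04,0x17,0x19] = 06 56 6c 56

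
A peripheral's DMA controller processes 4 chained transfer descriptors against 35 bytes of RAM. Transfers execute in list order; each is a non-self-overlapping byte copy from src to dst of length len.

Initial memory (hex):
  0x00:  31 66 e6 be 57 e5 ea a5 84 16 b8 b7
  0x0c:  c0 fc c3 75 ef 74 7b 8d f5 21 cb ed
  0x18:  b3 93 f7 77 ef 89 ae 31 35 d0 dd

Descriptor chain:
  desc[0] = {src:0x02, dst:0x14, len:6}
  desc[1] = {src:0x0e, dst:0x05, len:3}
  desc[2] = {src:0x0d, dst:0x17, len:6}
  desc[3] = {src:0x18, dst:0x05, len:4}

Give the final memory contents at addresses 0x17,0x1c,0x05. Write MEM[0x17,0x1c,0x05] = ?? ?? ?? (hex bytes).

MEM[0x17,0x1c,0x05] = fc 7b c3

#0 dst[0x14+6] := {0xe6,0xbe,0x57,0xe5,0xea,0xa5}
#1 dst[0x05+3] := {0xc3,0x75,0xef}
#2 dst[0x17+6] := {0xfc,0xc3,0x75,0xef,0x74,0x7b}
#3 dst[0x05+4] := {0xc3,0x75,0xef,0x74}
query mem[0x17]=0xfc, mem[0x1c]=0x7b, mem[0x05]=0xc3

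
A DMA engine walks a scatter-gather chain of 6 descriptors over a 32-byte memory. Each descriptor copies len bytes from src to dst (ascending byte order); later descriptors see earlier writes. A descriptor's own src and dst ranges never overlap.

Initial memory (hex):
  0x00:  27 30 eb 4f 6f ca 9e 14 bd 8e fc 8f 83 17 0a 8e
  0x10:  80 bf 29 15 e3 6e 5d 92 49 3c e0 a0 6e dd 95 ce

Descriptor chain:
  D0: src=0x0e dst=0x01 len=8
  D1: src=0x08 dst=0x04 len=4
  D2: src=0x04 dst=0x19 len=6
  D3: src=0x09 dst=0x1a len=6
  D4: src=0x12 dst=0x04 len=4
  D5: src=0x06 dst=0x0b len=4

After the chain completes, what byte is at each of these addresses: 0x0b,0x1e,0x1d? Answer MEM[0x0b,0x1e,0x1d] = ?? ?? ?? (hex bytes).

MEM[0x0b,0x1e,0x1d] = e3 17 83

#0 dst[0x01+8] := {0x0a,0x8e,0x80,0xbf,0x29,0x15,0xe3,0x6e}
#1 dst[0x04+4] := {0x6e,0x8e,0xfc,0x8f}
#2 dst[0x19+6] := {0x6e,0x8e,0xfc,0x8f,0x6e,0x8e}
#3 dst[0x1a+6] := {0x8e,0xfc,0x8f,0x83,0x17,0x0a}
#4 dst[0x04+4] := {0x29,0x15,0xe3,0x6e}
#5 dst[0x0b+4] := {0xe3,0x6e,0x6e,0x8e}
query mem[0x0b]=0xe3, mem[0x1e]=0x17, mem[0x1d]=0x83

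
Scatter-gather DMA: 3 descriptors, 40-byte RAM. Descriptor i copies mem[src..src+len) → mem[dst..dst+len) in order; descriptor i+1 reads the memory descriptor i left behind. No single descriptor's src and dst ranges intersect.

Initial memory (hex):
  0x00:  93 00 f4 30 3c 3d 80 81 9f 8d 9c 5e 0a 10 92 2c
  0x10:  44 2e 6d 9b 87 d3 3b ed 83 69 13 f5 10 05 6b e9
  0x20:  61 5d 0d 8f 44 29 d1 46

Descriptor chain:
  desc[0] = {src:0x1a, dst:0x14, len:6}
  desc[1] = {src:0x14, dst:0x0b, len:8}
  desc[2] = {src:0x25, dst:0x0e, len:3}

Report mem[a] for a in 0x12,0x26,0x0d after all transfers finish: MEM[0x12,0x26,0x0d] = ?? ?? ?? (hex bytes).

D0: mem[0x14..0x19] <- [13 f5 10 05 6b e9]
D1: mem[0x0b..0x12] <- [13 f5 10 05 6b e9 13 f5]
D2: mem[0x0e..0x10] <- [29 d1 46]
query mem[0x12]=0xf5, mem[0x26]=0xd1, mem[0x0d]=0x10

MEM[0x12,0x26,0x0d] = f5 d1 10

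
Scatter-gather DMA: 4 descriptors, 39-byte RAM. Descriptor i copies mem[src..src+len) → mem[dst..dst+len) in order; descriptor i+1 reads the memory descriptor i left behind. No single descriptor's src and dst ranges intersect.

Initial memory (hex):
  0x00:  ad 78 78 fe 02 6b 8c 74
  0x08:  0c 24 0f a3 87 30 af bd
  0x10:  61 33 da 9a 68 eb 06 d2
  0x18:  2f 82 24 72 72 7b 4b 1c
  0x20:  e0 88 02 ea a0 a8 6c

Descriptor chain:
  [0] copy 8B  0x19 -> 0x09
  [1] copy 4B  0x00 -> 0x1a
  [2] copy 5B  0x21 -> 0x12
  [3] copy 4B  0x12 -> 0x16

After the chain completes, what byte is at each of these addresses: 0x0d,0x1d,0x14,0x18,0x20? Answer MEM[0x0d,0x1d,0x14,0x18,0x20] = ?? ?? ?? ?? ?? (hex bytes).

  after D0: wrote 8B at 0x09 = 822472727b4b1ce0
  after D1: wrote 4B at 0x1a = ad7878fe
  after D2: wrote 5B at 0x12 = 8802eaa0a8
  after D3: wrote 4B at 0x16 = 8802eaa0
query mem[0x0d]=0x7b, mem[0x1d]=0xfe, mem[0x14]=0xea, mem[0x18]=0xea, mem[0x20]=0xe0

MEM[0x0d,0x1d,0x14,0x18,0x20] = 7b fe ea ea e0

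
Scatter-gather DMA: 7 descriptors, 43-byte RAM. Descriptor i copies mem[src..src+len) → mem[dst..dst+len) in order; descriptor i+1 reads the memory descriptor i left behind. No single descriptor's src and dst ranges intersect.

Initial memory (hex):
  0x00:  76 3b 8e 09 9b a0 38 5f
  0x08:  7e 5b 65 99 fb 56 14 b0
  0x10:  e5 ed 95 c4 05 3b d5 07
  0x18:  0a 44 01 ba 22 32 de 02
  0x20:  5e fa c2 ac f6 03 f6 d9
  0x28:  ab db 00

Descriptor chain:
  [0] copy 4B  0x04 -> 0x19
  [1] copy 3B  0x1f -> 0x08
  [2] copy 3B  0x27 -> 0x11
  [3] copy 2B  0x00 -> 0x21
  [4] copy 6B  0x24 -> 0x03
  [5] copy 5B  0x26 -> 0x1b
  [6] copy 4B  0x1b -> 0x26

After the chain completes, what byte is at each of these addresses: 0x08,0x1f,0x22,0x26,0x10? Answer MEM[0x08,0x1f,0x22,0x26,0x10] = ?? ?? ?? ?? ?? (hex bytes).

#0 dst[0x19+4] := {0x9b,0xa0,0x38,0x5f}
#1 dst[0x08+3] := {0x02,0x5e,0xfa}
#2 dst[0x11+3] := {0xd9,0xab,0xdb}
#3 dst[0x21+2] := {0x76,0x3b}
#4 dst[0x03+6] := {0xf6,0x03,0xf6,0xd9,0xab,0xdb}
#5 dst[0x1b+5] := {0xf6,0xd9,0xab,0xdb,0x00}
#6 dst[0x26+4] := {0xf6,0xd9,0xab,0xdb}
query mem[0x08]=0xdb, mem[0x1f]=0x00, mem[0x22]=0x3b, mem[0x26]=0xf6, mem[0x10]=0xe5

MEM[0x08,0x1f,0x22,0x26,0x10] = db 00 3b f6 e5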